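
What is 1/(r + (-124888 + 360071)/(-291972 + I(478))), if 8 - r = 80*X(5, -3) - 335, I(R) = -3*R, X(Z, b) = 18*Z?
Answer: -3714/25469875 ≈ -0.00014582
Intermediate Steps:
r = -6857 (r = 8 - (80*(18*5) - 335) = 8 - (80*90 - 335) = 8 - (7200 - 335) = 8 - 1*6865 = 8 - 6865 = -6857)
1/(r + (-124888 + 360071)/(-291972 + I(478))) = 1/(-6857 + (-124888 + 360071)/(-291972 - 3*478)) = 1/(-6857 + 235183/(-291972 - 1434)) = 1/(-6857 + 235183/(-293406)) = 1/(-6857 + 235183*(-1/293406)) = 1/(-6857 - 2977/3714) = 1/(-25469875/3714) = -3714/25469875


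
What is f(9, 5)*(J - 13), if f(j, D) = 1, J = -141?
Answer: -154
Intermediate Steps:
f(9, 5)*(J - 13) = 1*(-141 - 13) = 1*(-154) = -154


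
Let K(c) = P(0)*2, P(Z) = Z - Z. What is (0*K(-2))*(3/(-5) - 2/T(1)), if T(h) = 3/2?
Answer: 0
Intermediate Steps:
P(Z) = 0
K(c) = 0 (K(c) = 0*2 = 0)
T(h) = 3/2 (T(h) = 3*(1/2) = 3/2)
(0*K(-2))*(3/(-5) - 2/T(1)) = (0*0)*(3/(-5) - 2/3/2) = 0*(3*(-1/5) - 2*2/3) = 0*(-3/5 - 4/3) = 0*(-29/15) = 0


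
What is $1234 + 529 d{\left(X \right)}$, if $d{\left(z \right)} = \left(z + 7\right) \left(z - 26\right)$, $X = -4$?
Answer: $-46376$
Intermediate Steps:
$d{\left(z \right)} = \left(-26 + z\right) \left(7 + z\right)$ ($d{\left(z \right)} = \left(7 + z\right) \left(-26 + z\right) = \left(-26 + z\right) \left(7 + z\right)$)
$1234 + 529 d{\left(X \right)} = 1234 + 529 \left(-182 + \left(-4\right)^{2} - -76\right) = 1234 + 529 \left(-182 + 16 + 76\right) = 1234 + 529 \left(-90\right) = 1234 - 47610 = -46376$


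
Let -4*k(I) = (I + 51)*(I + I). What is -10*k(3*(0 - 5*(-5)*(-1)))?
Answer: 9000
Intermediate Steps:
k(I) = -I*(51 + I)/2 (k(I) = -(I + 51)*(I + I)/4 = -(51 + I)*2*I/4 = -I*(51 + I)/2)
-10*k(3*(0 - 5*(-5)*(-1))) = -(-5)*3*(0 - 5*(-5)*(-1))*(51 + 3*(0 - 5*(-5)*(-1))) = -(-5)*3*(0 + 25*(-1))*(51 + 3*(0 + 25*(-1))) = -(-5)*3*(0 - 25)*(51 + 3*(0 - 25)) = -(-5)*3*(-25)*(51 + 3*(-25)) = -(-5)*(-75)*(51 - 75) = -(-5)*(-75)*(-24) = -10*(-900) = 9000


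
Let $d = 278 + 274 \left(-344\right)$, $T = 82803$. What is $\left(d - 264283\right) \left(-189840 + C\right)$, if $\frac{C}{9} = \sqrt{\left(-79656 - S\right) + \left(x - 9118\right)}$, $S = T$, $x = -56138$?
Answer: $68012268240 - 3224349 i \sqrt{227715} \approx 6.8012 \cdot 10^{10} - 1.5386 \cdot 10^{9} i$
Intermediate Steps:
$S = 82803$
$d = -93978$ ($d = 278 - 94256 = -93978$)
$C = 9 i \sqrt{227715}$ ($C = 9 \sqrt{\left(-79656 - 82803\right) - 65256} = 9 \sqrt{-162459 - 65256} = 9 \sqrt{-227715} = 9 i \sqrt{227715} \approx 4294.8 i$)
$\left(d - 264283\right) \left(-189840 + C\right) = \left(-93978 - 264283\right) \left(-189840 + 9 i \sqrt{227715}\right) = - 358261 \left(-189840 + 9 i \sqrt{227715}\right) = 68012268240 - 3224349 i \sqrt{227715}$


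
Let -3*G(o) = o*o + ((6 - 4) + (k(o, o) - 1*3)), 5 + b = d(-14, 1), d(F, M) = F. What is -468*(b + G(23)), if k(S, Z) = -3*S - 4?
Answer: 79872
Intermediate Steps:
k(S, Z) = -4 - 3*S
b = -19 (b = -5 - 14 = -19)
G(o) = 5/3 + o - o**2/3 (G(o) = -(o*o + ((6 - 4) + ((-4 - 3*o) - 1*3)))/3 = -(o**2 + (2 + ((-4 - 3*o) - 3)))/3 = -(o**2 + (2 + (-7 - 3*o)))/3 = -(o**2 + (-5 - 3*o))/3 = -(-5 + o**2 - 3*o)/3 = 5/3 + o - o**2/3)
-468*(b + G(23)) = -468*(-19 + (5/3 + 23 - 1/3*23**2)) = -468*(-19 + (5/3 + 23 - 1/3*529)) = -468*(-19 + (5/3 + 23 - 529/3)) = -468*(-19 - 455/3) = -468*(-512/3) = 79872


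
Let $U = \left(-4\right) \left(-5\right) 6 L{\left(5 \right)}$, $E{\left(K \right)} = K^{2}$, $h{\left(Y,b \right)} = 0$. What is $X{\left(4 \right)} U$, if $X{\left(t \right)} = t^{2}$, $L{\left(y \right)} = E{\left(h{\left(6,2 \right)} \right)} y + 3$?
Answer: $5760$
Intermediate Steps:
$L{\left(y \right)} = 3$ ($L{\left(y \right)} = 0^{2} y + 3 = 0 y + 3 = 0 + 3 = 3$)
$U = 360$ ($U = \left(-4\right) \left(-5\right) 6 \cdot 3 = 20 \cdot 6 \cdot 3 = 120 \cdot 3 = 360$)
$X{\left(4 \right)} U = 4^{2} \cdot 360 = 16 \cdot 360 = 5760$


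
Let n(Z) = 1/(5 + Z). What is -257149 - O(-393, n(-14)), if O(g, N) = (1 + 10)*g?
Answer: -252826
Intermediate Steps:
O(g, N) = 11*g
-257149 - O(-393, n(-14)) = -257149 - 11*(-393) = -257149 - 1*(-4323) = -257149 + 4323 = -252826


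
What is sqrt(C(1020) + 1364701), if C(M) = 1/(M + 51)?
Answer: 2*sqrt(43482444467)/357 ≈ 1168.2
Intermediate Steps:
C(M) = 1/(51 + M)
sqrt(C(1020) + 1364701) = sqrt(1/(51 + 1020) + 1364701) = sqrt(1/1071 + 1364701) = sqrt(1461594772/1071) = 2*sqrt(43482444467)/357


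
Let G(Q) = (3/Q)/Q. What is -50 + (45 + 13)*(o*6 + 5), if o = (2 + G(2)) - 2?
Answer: 501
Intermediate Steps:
G(Q) = 3/Q²
o = ¾ (o = (2 + 3/2²) - 2 = (2 + 3*(¼)) - 2 = (2 + ¾) - 2 = 11/4 - 2 = ¾ ≈ 0.75000)
-50 + (45 + 13)*(o*6 + 5) = -50 + (45 + 13)*((¾)*6 + 5) = -50 + 58*(9/2 + 5) = -50 + 58*(19/2) = -50 + 551 = 501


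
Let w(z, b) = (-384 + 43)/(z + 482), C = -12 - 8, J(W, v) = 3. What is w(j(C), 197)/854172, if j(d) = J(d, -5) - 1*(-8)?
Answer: -31/38282436 ≈ -8.0977e-7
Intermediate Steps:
C = -20
j(d) = 11 (j(d) = 3 - 1*(-8) = 3 + 8 = 11)
w(z, b) = -341/(482 + z)
w(j(C), 197)/854172 = -341/(482 + 11)/854172 = -341/493*(1/854172) = -341*1/493*(1/854172) = -341/493*1/854172 = -31/38282436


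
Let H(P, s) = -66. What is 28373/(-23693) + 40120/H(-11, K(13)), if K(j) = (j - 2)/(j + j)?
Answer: -476217889/781869 ≈ -609.08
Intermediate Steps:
K(j) = (-2 + j)/(2*j) (K(j) = (-2 + j)/((2*j)) = (-2 + j)*(1/(2*j)) = (-2 + j)/(2*j))
28373/(-23693) + 40120/H(-11, K(13)) = 28373/(-23693) + 40120/(-66) = 28373*(-1/23693) + 40120*(-1/66) = -28373/23693 - 20060/33 = -476217889/781869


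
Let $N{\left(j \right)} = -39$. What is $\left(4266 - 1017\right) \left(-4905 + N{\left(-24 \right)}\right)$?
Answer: $-16063056$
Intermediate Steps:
$\left(4266 - 1017\right) \left(-4905 + N{\left(-24 \right)}\right) = \left(4266 - 1017\right) \left(-4905 - 39\right) = 3249 \left(-4944\right) = -16063056$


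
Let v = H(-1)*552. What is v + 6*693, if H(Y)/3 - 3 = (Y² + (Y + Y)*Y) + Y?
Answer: 12438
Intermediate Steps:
H(Y) = 9 + 3*Y + 9*Y² (H(Y) = 9 + 3*((Y² + (Y + Y)*Y) + Y) = 9 + 3*((Y² + (2*Y)*Y) + Y) = 9 + 3*((Y² + 2*Y²) + Y) = 9 + 3*(3*Y² + Y) = 9 + 3*(Y + 3*Y²) = 9 + (3*Y + 9*Y²) = 9 + 3*Y + 9*Y²)
v = 8280 (v = (9 + 3*(-1) + 9*(-1)²)*552 = (9 - 3 + 9*1)*552 = (9 - 3 + 9)*552 = 15*552 = 8280)
v + 6*693 = 8280 + 6*693 = 8280 + 4158 = 12438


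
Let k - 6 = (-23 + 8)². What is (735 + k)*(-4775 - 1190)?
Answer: -5762190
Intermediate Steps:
k = 231 (k = 6 + (-23 + 8)² = 6 + (-15)² = 6 + 225 = 231)
(735 + k)*(-4775 - 1190) = (735 + 231)*(-4775 - 1190) = 966*(-5965) = -5762190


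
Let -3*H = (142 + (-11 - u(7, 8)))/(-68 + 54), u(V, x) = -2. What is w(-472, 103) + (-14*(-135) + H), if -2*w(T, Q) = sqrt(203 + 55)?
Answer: 11359/6 - sqrt(258)/2 ≈ 1885.1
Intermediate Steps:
w(T, Q) = -sqrt(258)/2 (w(T, Q) = -sqrt(203 + 55)/2 = -sqrt(258)/2)
H = 19/6 (H = -(142 + (-11 - 1*(-2)))/(3*(-68 + 54)) = -(142 + (-11 + 2))/(3*(-14)) = -(142 - 9)*(-1)/(3*14) = -133*(-1)/(3*14) = -1/3*(-19/2) = 19/6 ≈ 3.1667)
w(-472, 103) + (-14*(-135) + H) = -sqrt(258)/2 + (-14*(-135) + 19/6) = -sqrt(258)/2 + (1890 + 19/6) = -sqrt(258)/2 + 11359/6 = 11359/6 - sqrt(258)/2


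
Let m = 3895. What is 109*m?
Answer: 424555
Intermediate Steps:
109*m = 109*3895 = 424555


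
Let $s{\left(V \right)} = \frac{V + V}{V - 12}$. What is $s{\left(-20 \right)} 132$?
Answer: $165$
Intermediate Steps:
$s{\left(V \right)} = \frac{2 V}{-12 + V}$
$s{\left(-20 \right)} 132 = 2 \left(-20\right) \frac{1}{-12 - 20} \cdot 132 = 2 \left(-20\right) \frac{1}{-32} \cdot 132 = 2 \left(-20\right) \left(- \frac{1}{32}\right) 132 = \frac{5}{4} \cdot 132 = 165$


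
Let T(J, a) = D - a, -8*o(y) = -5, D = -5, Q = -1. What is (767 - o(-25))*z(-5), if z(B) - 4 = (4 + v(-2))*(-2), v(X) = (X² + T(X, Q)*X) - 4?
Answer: -30655/2 ≈ -15328.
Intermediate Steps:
o(y) = 5/8 (o(y) = -⅛*(-5) = 5/8)
T(J, a) = -5 - a
v(X) = -4 + X² - 4*X (v(X) = (X² + (-5 - 1*(-1))*X) - 4 = (X² + (-5 + 1)*X) - 4 = (X² - 4*X) - 4 = -4 + X² - 4*X)
z(B) = -20 (z(B) = 4 + (4 + (-4 + (-2)² - 4*(-2)))*(-2) = 4 + (4 + (-4 + 4 + 8))*(-2) = 4 + (4 + 8)*(-2) = 4 + 12*(-2) = 4 - 24 = -20)
(767 - o(-25))*z(-5) = (767 - 1*5/8)*(-20) = (767 - 5/8)*(-20) = (6131/8)*(-20) = -30655/2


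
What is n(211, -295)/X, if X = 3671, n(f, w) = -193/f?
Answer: -193/774581 ≈ -0.00024917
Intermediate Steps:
n(211, -295)/X = -193/211/3671 = -193*1/211*(1/3671) = -193/211*1/3671 = -193/774581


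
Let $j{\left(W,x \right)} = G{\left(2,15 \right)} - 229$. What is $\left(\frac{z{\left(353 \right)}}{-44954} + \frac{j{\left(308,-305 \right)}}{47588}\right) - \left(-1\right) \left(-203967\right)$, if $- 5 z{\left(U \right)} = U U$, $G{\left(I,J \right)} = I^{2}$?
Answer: $- \frac{1090848756006539}{5348177380} \approx -2.0397 \cdot 10^{5}$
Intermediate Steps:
$z{\left(U \right)} = - \frac{U^{2}}{5}$ ($z{\left(U \right)} = - \frac{U U}{5} = - \frac{U^{2}}{5}$)
$j{\left(W,x \right)} = -225$ ($j{\left(W,x \right)} = 2^{2} - 229 = 4 - 229 = -225$)
$\left(\frac{z{\left(353 \right)}}{-44954} + \frac{j{\left(308,-305 \right)}}{47588}\right) - \left(-1\right) \left(-203967\right) = \left(\frac{\left(- \frac{1}{5}\right) 353^{2}}{-44954} - \frac{225}{47588}\right) - \left(-1\right) \left(-203967\right) = \left(\left(- \frac{1}{5}\right) 124609 \left(- \frac{1}{44954}\right) - \frac{225}{47588}\right) - 203967 = \left(\left(- \frac{124609}{5}\right) \left(- \frac{1}{44954}\right) - \frac{225}{47588}\right) - 203967 = \left(\frac{124609}{224770} - \frac{225}{47588}\right) - 203967 = \frac{2939659921}{5348177380} - 203967 = - \frac{1090848756006539}{5348177380}$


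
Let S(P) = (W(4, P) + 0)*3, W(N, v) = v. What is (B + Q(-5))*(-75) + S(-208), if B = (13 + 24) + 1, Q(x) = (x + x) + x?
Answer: -2349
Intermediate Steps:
S(P) = 3*P (S(P) = (P + 0)*3 = P*3 = 3*P)
Q(x) = 3*x (Q(x) = 2*x + x = 3*x)
B = 38 (B = 37 + 1 = 38)
(B + Q(-5))*(-75) + S(-208) = (38 + 3*(-5))*(-75) + 3*(-208) = (38 - 15)*(-75) - 624 = 23*(-75) - 624 = -1725 - 624 = -2349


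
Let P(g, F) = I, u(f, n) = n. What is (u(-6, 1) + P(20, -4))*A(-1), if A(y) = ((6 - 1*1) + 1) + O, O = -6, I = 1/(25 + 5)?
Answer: 0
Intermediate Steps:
I = 1/30 ≈ 0.033333
A(y) = 0 (A(y) = ((6 - 1*1) + 1) - 6 = ((6 - 1) + 1) - 6 = (5 + 1) - 6 = 6 - 6 = 0)
P(g, F) = 1/30
(u(-6, 1) + P(20, -4))*A(-1) = (1 + 1/30)*0 = (31/30)*0 = 0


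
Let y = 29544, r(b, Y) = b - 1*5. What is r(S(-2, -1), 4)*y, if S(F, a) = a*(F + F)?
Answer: -29544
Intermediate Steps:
S(F, a) = 2*F*a (S(F, a) = a*(2*F) = 2*F*a)
r(b, Y) = -5 + b (r(b, Y) = b - 5 = -5 + b)
r(S(-2, -1), 4)*y = (-5 + 2*(-2)*(-1))*29544 = (-5 + 4)*29544 = -1*29544 = -29544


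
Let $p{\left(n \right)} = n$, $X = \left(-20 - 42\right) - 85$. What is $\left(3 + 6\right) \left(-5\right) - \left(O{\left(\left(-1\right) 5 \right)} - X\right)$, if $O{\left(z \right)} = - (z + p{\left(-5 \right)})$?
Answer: $-202$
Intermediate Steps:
$X = -147$ ($X = -62 - 85 = -147$)
$O{\left(z \right)} = 5 - z$ ($O{\left(z \right)} = - (z - 5) = - (-5 + z) = 5 - z$)
$\left(3 + 6\right) \left(-5\right) - \left(O{\left(\left(-1\right) 5 \right)} - X\right) = \left(3 + 6\right) \left(-5\right) - \left(\left(5 - \left(-1\right) 5\right) - -147\right) = 9 \left(-5\right) - \left(\left(5 - -5\right) + 147\right) = -45 - \left(\left(5 + 5\right) + 147\right) = -45 - \left(10 + 147\right) = -45 - 157 = -202$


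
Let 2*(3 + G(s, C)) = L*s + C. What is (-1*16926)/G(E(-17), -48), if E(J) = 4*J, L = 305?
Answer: 16926/10397 ≈ 1.6280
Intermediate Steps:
G(s, C) = -3 + C/2 + 305*s/2 (G(s, C) = -3 + (305*s + C)/2 = -3 + (C + 305*s)/2 = -3 + (C/2 + 305*s/2) = -3 + C/2 + 305*s/2)
(-1*16926)/G(E(-17), -48) = (-1*16926)/(-3 + (1/2)*(-48) + 305*(4*(-17))/2) = -16926/(-3 - 24 + (305/2)*(-68)) = -16926/(-3 - 24 - 10370) = -16926/(-10397) = -16926*(-1/10397) = 16926/10397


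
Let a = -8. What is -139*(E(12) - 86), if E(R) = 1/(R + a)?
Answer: 47677/4 ≈ 11919.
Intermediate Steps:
E(R) = 1/(-8 + R) (E(R) = 1/(R - 8) = 1/(-8 + R))
-139*(E(12) - 86) = -139*(1/(-8 + 12) - 86) = -139*(1/4 - 86) = -139*(¼ - 86) = -139*(-343/4) = 47677/4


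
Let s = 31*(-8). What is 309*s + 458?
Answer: -76174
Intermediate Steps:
s = -248
309*s + 458 = 309*(-248) + 458 = -76632 + 458 = -76174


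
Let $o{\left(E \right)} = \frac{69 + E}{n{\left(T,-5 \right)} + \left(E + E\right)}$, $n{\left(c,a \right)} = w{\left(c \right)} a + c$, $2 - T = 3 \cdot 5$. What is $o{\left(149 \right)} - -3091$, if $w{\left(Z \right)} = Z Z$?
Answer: $\frac{865371}{280} \approx 3090.6$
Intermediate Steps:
$w{\left(Z \right)} = Z^{2}$
$T = -13$ ($T = 2 - 3 \cdot 5 = 2 - 15 = -13$)
$n{\left(c,a \right)} = c + a c^{2}$ ($n{\left(c,a \right)} = c^{2} a + c = a c^{2} + c = c + a c^{2}$)
$o{\left(E \right)} = \frac{69 + E}{-858 + 2 E}$ ($o{\left(E \right)} = \frac{69 + E}{- 13 \left(1 - -65\right) + \left(E + E\right)} = \frac{69 + E}{- 13 \left(1 + 65\right) + 2 E} = \frac{69 + E}{\left(-13\right) 66 + 2 E} = \frac{69 + E}{-858 + 2 E}$)
$o{\left(149 \right)} - -3091 = \frac{69 + 149}{2 \left(-429 + 149\right)} - -3091 = \frac{1}{2} \frac{1}{-280} \cdot 218 + 3091 = \frac{1}{2} \left(- \frac{1}{280}\right) 218 + 3091 = - \frac{109}{280} + 3091 = \frac{865371}{280}$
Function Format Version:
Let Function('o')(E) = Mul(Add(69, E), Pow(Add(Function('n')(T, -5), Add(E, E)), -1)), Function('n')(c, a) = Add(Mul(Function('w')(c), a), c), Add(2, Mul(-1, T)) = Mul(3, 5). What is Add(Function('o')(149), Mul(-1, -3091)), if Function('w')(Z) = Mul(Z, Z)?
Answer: Rational(865371, 280) ≈ 3090.6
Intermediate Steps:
Function('w')(Z) = Pow(Z, 2)
T = -13 (T = Add(2, Mul(-1, Mul(3, 5))) = Add(2, Mul(-1, 15)) = Add(2, -15) = -13)
Function('n')(c, a) = Add(c, Mul(a, Pow(c, 2))) (Function('n')(c, a) = Add(Mul(Pow(c, 2), a), c) = Add(Mul(a, Pow(c, 2)), c) = Add(c, Mul(a, Pow(c, 2))))
Function('o')(E) = Mul(Pow(Add(-858, Mul(2, E)), -1), Add(69, E)) (Function('o')(E) = Mul(Add(69, E), Pow(Add(Mul(-13, Add(1, Mul(-5, -13))), Add(E, E)), -1)) = Mul(Add(69, E), Pow(Add(Mul(-13, Add(1, 65)), Mul(2, E)), -1)) = Mul(Add(69, E), Pow(Add(Mul(-13, 66), Mul(2, E)), -1)) = Mul(Add(69, E), Pow(Add(-858, Mul(2, E)), -1)) = Mul(Pow(Add(-858, Mul(2, E)), -1), Add(69, E)))
Add(Function('o')(149), Mul(-1, -3091)) = Add(Mul(Rational(1, 2), Pow(Add(-429, 149), -1), Add(69, 149)), Mul(-1, -3091)) = Add(Mul(Rational(1, 2), Pow(-280, -1), 218), 3091) = Add(Mul(Rational(1, 2), Rational(-1, 280), 218), 3091) = Add(Rational(-109, 280), 3091) = Rational(865371, 280)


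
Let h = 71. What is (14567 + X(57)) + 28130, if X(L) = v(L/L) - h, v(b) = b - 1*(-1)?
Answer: 42628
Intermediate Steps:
v(b) = 1 + b (v(b) = b + 1 = 1 + b)
X(L) = -69 (X(L) = (1 + L/L) - 1*71 = (1 + 1) - 71 = 2 - 71 = -69)
(14567 + X(57)) + 28130 = (14567 - 69) + 28130 = 14498 + 28130 = 42628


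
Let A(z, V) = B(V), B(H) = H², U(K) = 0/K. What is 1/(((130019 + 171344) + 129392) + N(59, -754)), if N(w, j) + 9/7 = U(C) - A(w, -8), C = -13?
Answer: 7/3014828 ≈ 2.3219e-6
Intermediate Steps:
U(K) = 0
A(z, V) = V²
N(w, j) = -457/7 (N(w, j) = -9/7 + (0 - 1*(-8)²) = -9/7 + (0 - 1*64) = -9/7 + (0 - 64) = -9/7 - 64 = -457/7)
1/(((130019 + 171344) + 129392) + N(59, -754)) = 1/(((130019 + 171344) + 129392) - 457/7) = 1/((301363 + 129392) - 457/7) = 1/(430755 - 457/7) = 1/(3014828/7) = 7/3014828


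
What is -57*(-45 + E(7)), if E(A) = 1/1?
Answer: 2508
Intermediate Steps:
E(A) = 1
-57*(-45 + E(7)) = -57*(-45 + 1) = -57*(-44) = 2508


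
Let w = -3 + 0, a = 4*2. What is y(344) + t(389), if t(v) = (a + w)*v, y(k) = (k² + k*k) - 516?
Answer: 238101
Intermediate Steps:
a = 8
y(k) = -516 + 2*k² (y(k) = (k² + k²) - 516 = 2*k² - 516 = -516 + 2*k²)
w = -3
t(v) = 5*v (t(v) = (8 - 3)*v = 5*v)
y(344) + t(389) = (-516 + 2*344²) + 5*389 = (-516 + 2*118336) + 1945 = (-516 + 236672) + 1945 = 236156 + 1945 = 238101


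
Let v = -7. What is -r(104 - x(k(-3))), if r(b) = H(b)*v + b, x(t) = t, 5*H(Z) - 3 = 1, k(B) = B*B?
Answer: -447/5 ≈ -89.400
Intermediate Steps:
k(B) = B**2
H(Z) = 4/5 (H(Z) = 3/5 + (1/5)*1 = 3/5 + 1/5 = 4/5)
r(b) = -28/5 + b (r(b) = (4/5)*(-7) + b = -28/5 + b)
-r(104 - x(k(-3))) = -(-28/5 + (104 - 1*(-3)**2)) = -(-28/5 + (104 - 1*9)) = -(-28/5 + (104 - 9)) = -(-28/5 + 95) = -1*447/5 = -447/5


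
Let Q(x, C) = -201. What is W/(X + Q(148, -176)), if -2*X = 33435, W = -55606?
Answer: 111212/33837 ≈ 3.2867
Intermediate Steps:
X = -33435/2 (X = -½*33435 = -33435/2 ≈ -16718.)
W/(X + Q(148, -176)) = -55606/(-33435/2 - 201) = -55606/(-33837/2) = -55606*(-2/33837) = 111212/33837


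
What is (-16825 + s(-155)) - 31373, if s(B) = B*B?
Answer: -24173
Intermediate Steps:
s(B) = B**2
(-16825 + s(-155)) - 31373 = (-16825 + (-155)**2) - 31373 = (-16825 + 24025) - 31373 = 7200 - 31373 = -24173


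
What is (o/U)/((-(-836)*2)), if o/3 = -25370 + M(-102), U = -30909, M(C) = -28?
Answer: 12699/8613308 ≈ 0.0014743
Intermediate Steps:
o = -76194 (o = 3*(-25370 - 28) = 3*(-25398) = -76194)
(o/U)/((-(-836)*2)) = (-76194/(-30909))/((-(-836)*2)) = (-76194*(-1/30909))/((-44*(-38))) = (25398/10303)/1672 = (25398/10303)*(1/1672) = 12699/8613308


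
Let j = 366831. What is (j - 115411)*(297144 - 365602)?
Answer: -17211710360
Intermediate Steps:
(j - 115411)*(297144 - 365602) = (366831 - 115411)*(297144 - 365602) = 251420*(-68458) = -17211710360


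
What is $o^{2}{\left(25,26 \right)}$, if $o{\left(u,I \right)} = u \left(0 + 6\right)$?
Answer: $22500$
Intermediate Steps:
$o{\left(u,I \right)} = 6 u$ ($o{\left(u,I \right)} = u 6 = 6 u$)
$o^{2}{\left(25,26 \right)} = \left(6 \cdot 25\right)^{2} = 150^{2} = 22500$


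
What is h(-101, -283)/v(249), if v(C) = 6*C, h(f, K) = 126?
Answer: 7/83 ≈ 0.084337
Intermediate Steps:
h(-101, -283)/v(249) = 126/((6*249)) = 126/1494 = 126*(1/1494) = 7/83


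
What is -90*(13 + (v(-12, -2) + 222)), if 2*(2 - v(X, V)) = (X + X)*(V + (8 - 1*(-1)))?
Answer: -28890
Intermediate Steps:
v(X, V) = 2 - X*(9 + V) (v(X, V) = 2 - (X + X)*(V + (8 - 1*(-1)))/2 = 2 - 2*X*(V + (8 + 1))/2 = 2 - 2*X*(V + 9)/2 = 2 - 2*X*(9 + V)/2 = 2 - X*(9 + V))
-90*(13 + (v(-12, -2) + 222)) = -90*(13 + ((2 - 9*(-12) - 1*(-2)*(-12)) + 222)) = -90*(13 + ((2 + 108 - 24) + 222)) = -90*(13 + (86 + 222)) = -90*(13 + 308) = -90*321 = -28890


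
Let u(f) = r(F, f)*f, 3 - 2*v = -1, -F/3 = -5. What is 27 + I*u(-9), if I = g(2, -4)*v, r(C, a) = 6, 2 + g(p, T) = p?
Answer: 27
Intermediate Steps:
F = 15 (F = -3*(-5) = 15)
g(p, T) = -2 + p
v = 2 (v = 3/2 - ½*(-1) = 3/2 + ½ = 2)
I = 0 (I = (-2 + 2)*2 = 0*2 = 0)
u(f) = 6*f
27 + I*u(-9) = 27 + 0*(6*(-9)) = 27 + 0*(-54) = 27 + 0 = 27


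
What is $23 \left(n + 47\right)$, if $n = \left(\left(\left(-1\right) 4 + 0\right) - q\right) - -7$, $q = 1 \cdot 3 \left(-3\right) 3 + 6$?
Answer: $1633$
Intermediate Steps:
$q = -21$ ($q = 1 \left(\left(-9\right) 3\right) + 6 = 1 \left(-27\right) + 6 = -27 + 6 = -21$)
$n = 24$ ($n = \left(\left(\left(-1\right) 4 + 0\right) - -21\right) - -7 = \left(\left(-4 + 0\right) + 21\right) + 7 = \left(-4 + 21\right) + 7 = 17 + 7 = 24$)
$23 \left(n + 47\right) = 23 \left(24 + 47\right) = 23 \cdot 71 = 1633$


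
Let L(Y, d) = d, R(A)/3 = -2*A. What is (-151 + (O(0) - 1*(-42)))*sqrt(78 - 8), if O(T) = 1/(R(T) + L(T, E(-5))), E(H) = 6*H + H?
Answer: -3816*sqrt(70)/35 ≈ -912.20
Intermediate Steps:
R(A) = -6*A (R(A) = 3*(-2*A) = -6*A)
E(H) = 7*H
O(T) = 1/(-35 - 6*T) (O(T) = 1/(-6*T + 7*(-5)) = 1/(-6*T - 35) = 1/(-35 - 6*T))
(-151 + (O(0) - 1*(-42)))*sqrt(78 - 8) = (-151 + (-1/(35 + 6*0) - 1*(-42)))*sqrt(78 - 8) = (-151 + (-1/(35 + 0) + 42))*sqrt(70) = (-151 + (-1/35 + 42))*sqrt(70) = (-151 + 1469/35)*sqrt(70) = -3816*sqrt(70)/35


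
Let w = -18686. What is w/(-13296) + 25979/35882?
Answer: 253976959/119271768 ≈ 2.1294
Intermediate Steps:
w/(-13296) + 25979/35882 = -18686/(-13296) + 25979/35882 = -18686*(-1/13296) + 25979*(1/35882) = 9343/6648 + 25979/35882 = 253976959/119271768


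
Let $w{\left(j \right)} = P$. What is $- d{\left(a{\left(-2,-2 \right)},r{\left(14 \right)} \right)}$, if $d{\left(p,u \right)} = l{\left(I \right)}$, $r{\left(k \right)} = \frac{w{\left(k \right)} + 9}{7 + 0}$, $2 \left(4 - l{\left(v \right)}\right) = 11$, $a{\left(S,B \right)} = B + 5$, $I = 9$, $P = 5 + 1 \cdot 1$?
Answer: $\frac{3}{2} \approx 1.5$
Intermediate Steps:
$P = 6$ ($P = 5 + 1 = 6$)
$a{\left(S,B \right)} = 5 + B$
$l{\left(v \right)} = - \frac{3}{2}$ ($l{\left(v \right)} = 4 - \frac{11}{2} = - \frac{3}{2}$)
$w{\left(j \right)} = 6$
$r{\left(k \right)} = \frac{15}{7}$ ($r{\left(k \right)} = \frac{6 + 9}{7 + 0} = \frac{15}{7}$)
$d{\left(p,u \right)} = - \frac{3}{2}$
$- d{\left(a{\left(-2,-2 \right)},r{\left(14 \right)} \right)} = \left(-1\right) \left(- \frac{3}{2}\right) = \frac{3}{2}$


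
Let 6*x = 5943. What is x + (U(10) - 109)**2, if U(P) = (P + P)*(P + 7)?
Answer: 108703/2 ≈ 54352.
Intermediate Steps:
x = 1981/2 (x = (1/6)*5943 = 1981/2 ≈ 990.50)
U(P) = 2*P*(7 + P) (U(P) = (2*P)*(7 + P) = 2*P*(7 + P))
x + (U(10) - 109)**2 = 1981/2 + (2*10*(7 + 10) - 109)**2 = 1981/2 + (2*10*17 - 109)**2 = 1981/2 + (340 - 109)**2 = 1981/2 + 231**2 = 1981/2 + 53361 = 108703/2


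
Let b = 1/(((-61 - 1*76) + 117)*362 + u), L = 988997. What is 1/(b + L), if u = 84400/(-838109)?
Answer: 6067993560/6001227426021211 ≈ 1.0111e-6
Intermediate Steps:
u = -84400/838109 (u = 84400*(-1/838109) = -84400/838109 ≈ -0.10070)
b = -838109/6067993560 (b = 1/(((-61 - 1*76) + 117)*362 - 84400/838109) = 1/(((-61 - 76) + 117)*362 - 84400/838109) = 1/((-137 + 117)*362 - 84400/838109) = 1/(-20*362 - 84400/838109) = 1/(-7240 - 84400/838109) = 1/(-6067993560/838109) = -838109/6067993560 ≈ -0.00013812)
1/(b + L) = 1/(-838109/6067993560 + 988997) = 1/(6001227426021211/6067993560) = 6067993560/6001227426021211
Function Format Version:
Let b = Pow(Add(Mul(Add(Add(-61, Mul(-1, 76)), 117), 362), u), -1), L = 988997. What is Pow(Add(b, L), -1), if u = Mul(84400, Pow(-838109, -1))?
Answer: Rational(6067993560, 6001227426021211) ≈ 1.0111e-6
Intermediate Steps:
u = Rational(-84400, 838109) (u = Mul(84400, Rational(-1, 838109)) = Rational(-84400, 838109) ≈ -0.10070)
b = Rational(-838109, 6067993560) (b = Pow(Add(Mul(Add(Add(-61, Mul(-1, 76)), 117), 362), Rational(-84400, 838109)), -1) = Pow(Add(Mul(Add(Add(-61, -76), 117), 362), Rational(-84400, 838109)), -1) = Pow(Add(Mul(Add(-137, 117), 362), Rational(-84400, 838109)), -1) = Pow(Add(Mul(-20, 362), Rational(-84400, 838109)), -1) = Pow(Add(-7240, Rational(-84400, 838109)), -1) = Pow(Rational(-6067993560, 838109), -1) = Rational(-838109, 6067993560) ≈ -0.00013812)
Pow(Add(b, L), -1) = Pow(Add(Rational(-838109, 6067993560), 988997), -1) = Pow(Rational(6001227426021211, 6067993560), -1) = Rational(6067993560, 6001227426021211)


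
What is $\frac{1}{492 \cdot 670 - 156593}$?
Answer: $\frac{1}{173047} \approx 5.7788 \cdot 10^{-6}$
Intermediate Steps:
$\frac{1}{492 \cdot 670 - 156593} = \frac{1}{329640 - 156593} = \frac{1}{173047}$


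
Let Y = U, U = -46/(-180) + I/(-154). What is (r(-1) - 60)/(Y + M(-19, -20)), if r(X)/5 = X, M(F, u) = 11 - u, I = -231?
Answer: -2925/1474 ≈ -1.9844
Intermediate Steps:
r(X) = 5*X
U = 79/45 (U = -46/(-180) - 231/(-154) = -46*(-1/180) - 231*(-1/154) = 23/90 + 3/2 = 79/45 ≈ 1.7556)
Y = 79/45 ≈ 1.7556
(r(-1) - 60)/(Y + M(-19, -20)) = (5*(-1) - 60)/(79/45 + (11 - 1*(-20))) = (-5 - 60)/(79/45 + (11 + 20)) = -65/(79/45 + 31) = -65/1474/45 = -65*45/1474 = -2925/1474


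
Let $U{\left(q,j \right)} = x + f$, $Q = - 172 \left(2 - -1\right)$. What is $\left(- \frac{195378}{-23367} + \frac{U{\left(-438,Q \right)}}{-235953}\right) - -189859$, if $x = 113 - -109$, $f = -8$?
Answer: $\frac{348945434091935}{1837837917} \approx 1.8987 \cdot 10^{5}$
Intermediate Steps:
$x = 222$ ($x = 113 + 109 = 222$)
$Q = -516$ ($Q = - 172 \left(2 + 1\right) = \left(-172\right) 3 = -516$)
$U{\left(q,j \right)} = 214$ ($U{\left(q,j \right)} = 222 - 8 = 214$)
$\left(- \frac{195378}{-23367} + \frac{U{\left(-438,Q \right)}}{-235953}\right) - -189859 = \left(- \frac{195378}{-23367} + \frac{214}{-235953}\right) - -189859 = \left(\left(-195378\right) \left(- \frac{1}{23367}\right) + 214 \left(- \frac{1}{235953}\right)\right) + 189859 = \left(\frac{65126}{7789} - \frac{214}{235953}\right) + 189859 = \frac{15365008232}{1837837917} + 189859 = \frac{348945434091935}{1837837917}$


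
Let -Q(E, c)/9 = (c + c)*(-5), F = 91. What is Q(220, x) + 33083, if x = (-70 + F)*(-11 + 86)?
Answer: 174833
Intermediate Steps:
x = 1575 (x = (-70 + 91)*(-11 + 86) = 21*75 = 1575)
Q(E, c) = 90*c (Q(E, c) = -9*(c + c)*(-5) = -9*2*c*(-5) = -(-90)*c = 90*c)
Q(220, x) + 33083 = 90*1575 + 33083 = 141750 + 33083 = 174833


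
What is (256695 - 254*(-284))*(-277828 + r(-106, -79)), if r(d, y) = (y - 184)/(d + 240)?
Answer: -12242119997665/134 ≈ -9.1359e+10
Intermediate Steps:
r(d, y) = (-184 + y)/(240 + d)
(256695 - 254*(-284))*(-277828 + r(-106, -79)) = (256695 - 254*(-284))*(-277828 + (-184 - 79)/(240 - 106)) = (256695 + 72136)*(-277828 - 263/134) = 328831*(-277828 + (1/134)*(-263)) = 328831*(-277828 - 263/134) = 328831*(-37229215/134) = -12242119997665/134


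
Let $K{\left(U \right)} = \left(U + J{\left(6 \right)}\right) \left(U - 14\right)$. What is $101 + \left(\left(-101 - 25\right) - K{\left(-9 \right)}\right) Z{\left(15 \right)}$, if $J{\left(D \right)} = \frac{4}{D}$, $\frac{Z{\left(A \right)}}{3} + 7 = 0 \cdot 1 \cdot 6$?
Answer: $6772$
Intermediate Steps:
$Z{\left(A \right)} = -21$ ($Z{\left(A \right)} = -21 + 3 \cdot 0 \cdot 1 \cdot 6 = -21 + 3 \cdot 0 \cdot 6 = -21 + 3 \cdot 0 = -21 + 0 = -21$)
$K{\left(U \right)} = \left(-14 + U\right) \left(\frac{2}{3} + U\right)$ ($K{\left(U \right)} = \left(U + \frac{4}{6}\right) \left(U - 14\right) = \left(U + 4 \cdot \frac{1}{6}\right) \left(-14 + U\right) = \left(U + \frac{2}{3}\right) \left(-14 + U\right) = \left(\frac{2}{3} + U\right) \left(-14 + U\right) = \left(-14 + U\right) \left(\frac{2}{3} + U\right)$)
$101 + \left(\left(-101 - 25\right) - K{\left(-9 \right)}\right) Z{\left(15 \right)} = 101 + \left(\left(-101 - 25\right) - \left(- \frac{28}{3} + \left(-9\right)^{2} - -120\right)\right) \left(-21\right) = 101 + \left(\left(-101 - 25\right) - \left(- \frac{28}{3} + 81 + 120\right)\right) \left(-21\right) = 101 + \left(-126 - \frac{575}{3}\right) \left(-21\right) = 101 - -6671 = 101 + 6671 = 6772$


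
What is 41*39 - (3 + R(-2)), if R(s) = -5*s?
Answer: 1586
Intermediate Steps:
41*39 - (3 + R(-2)) = 41*39 - (3 - 5*(-2)) = 1599 - (3 + 10) = 1599 - 1*13 = 1599 - 13 = 1586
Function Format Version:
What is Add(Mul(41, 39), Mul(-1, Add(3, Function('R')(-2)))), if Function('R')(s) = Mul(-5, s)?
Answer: 1586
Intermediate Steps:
Add(Mul(41, 39), Mul(-1, Add(3, Function('R')(-2)))) = Add(Mul(41, 39), Mul(-1, Add(3, Mul(-5, -2)))) = Add(1599, Mul(-1, Add(3, 10))) = Add(1599, Mul(-1, 13)) = Add(1599, -13) = 1586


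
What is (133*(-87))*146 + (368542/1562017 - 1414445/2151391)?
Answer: -5677131597046503445/3360509315647 ≈ -1.6894e+6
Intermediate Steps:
(133*(-87))*146 + (368542/1562017 - 1414445/2151391) = -11571*146 + (368542*(1/1562017) - 1414445*1/2151391) = -1689366 + (368542/1562017 - 1414445/2151391) = -1689366 - 1416509193643/3360509315647 = -5677131597046503445/3360509315647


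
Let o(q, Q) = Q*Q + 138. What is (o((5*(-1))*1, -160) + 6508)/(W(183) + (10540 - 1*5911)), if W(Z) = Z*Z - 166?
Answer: 16123/18976 ≈ 0.84965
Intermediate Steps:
W(Z) = -166 + Z² (W(Z) = Z² - 166 = -166 + Z²)
o(q, Q) = 138 + Q² (o(q, Q) = Q² + 138 = 138 + Q²)
(o((5*(-1))*1, -160) + 6508)/(W(183) + (10540 - 1*5911)) = ((138 + (-160)²) + 6508)/((-166 + 183²) + (10540 - 1*5911)) = ((138 + 25600) + 6508)/((-166 + 33489) + (10540 - 5911)) = (25738 + 6508)/(33323 + 4629) = 32246/37952 = 32246*(1/37952) = 16123/18976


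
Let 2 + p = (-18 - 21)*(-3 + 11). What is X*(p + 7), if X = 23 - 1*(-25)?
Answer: -14736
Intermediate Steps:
X = 48 (X = 23 + 25 = 48)
p = -314 (p = -2 + (-18 - 21)*(-3 + 11) = -2 - 39*8 = -2 - 312 = -314)
X*(p + 7) = 48*(-314 + 7) = 48*(-307) = -14736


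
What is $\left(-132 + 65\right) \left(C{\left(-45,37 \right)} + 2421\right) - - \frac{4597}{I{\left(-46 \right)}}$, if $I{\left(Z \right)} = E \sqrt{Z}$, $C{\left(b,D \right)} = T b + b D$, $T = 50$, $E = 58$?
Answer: $100098 - \frac{4597 i \sqrt{46}}{2668} \approx 1.001 \cdot 10^{5} - 11.686 i$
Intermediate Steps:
$C{\left(b,D \right)} = 50 b + D b$ ($C{\left(b,D \right)} = 50 b + b D = 50 b + D b$)
$I{\left(Z \right)} = 58 \sqrt{Z}$
$\left(-132 + 65\right) \left(C{\left(-45,37 \right)} + 2421\right) - - \frac{4597}{I{\left(-46 \right)}} = \left(-132 + 65\right) \left(- 45 \left(50 + 37\right) + 2421\right) - - \frac{4597}{58 \sqrt{-46}} = - 67 \left(\left(-45\right) 87 + 2421\right) - - \frac{4597}{58 i \sqrt{46}} = - 67 \left(-3915 + 2421\right) - - \frac{4597}{58 i \sqrt{46}} = \left(-67\right) \left(-1494\right) - - 4597 \left(- \frac{i \sqrt{46}}{2668}\right) = 100098 - \frac{4597 i \sqrt{46}}{2668}$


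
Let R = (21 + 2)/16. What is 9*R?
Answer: 207/16 ≈ 12.938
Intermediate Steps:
R = 23/16 (R = (1/16)*23 = 23/16 ≈ 1.4375)
9*R = 9*(23/16) = 207/16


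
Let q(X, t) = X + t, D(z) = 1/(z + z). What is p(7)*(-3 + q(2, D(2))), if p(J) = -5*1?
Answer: 15/4 ≈ 3.7500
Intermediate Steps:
D(z) = 1/(2*z)
p(J) = -5
p(7)*(-3 + q(2, D(2))) = -5*(-3 + (2 + (½)/2)) = -5*(-3 + (2 + (½)*(½))) = -5*(-3 + (2 + ¼)) = -5*(-3 + 9/4) = -5*(-¾) = 15/4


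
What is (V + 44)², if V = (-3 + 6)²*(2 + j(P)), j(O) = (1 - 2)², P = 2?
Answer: 5041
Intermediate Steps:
j(O) = 1 (j(O) = (-1)² = 1)
V = 27 (V = (-3 + 6)²*(2 + 1) = 3²*3 = 9*3 = 27)
(V + 44)² = (27 + 44)² = 71² = 5041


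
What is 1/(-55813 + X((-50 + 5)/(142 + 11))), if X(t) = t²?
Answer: -289/16129932 ≈ -1.7917e-5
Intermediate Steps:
1/(-55813 + X((-50 + 5)/(142 + 11))) = 1/(-55813 + ((-50 + 5)/(142 + 11))²) = 1/(-55813 + (-45/153)²) = 1/(-55813 + (-45*1/153)²) = 1/(-55813 + (-5/17)²) = 1/(-55813 + 25/289) = 1/(-16129932/289) = -289/16129932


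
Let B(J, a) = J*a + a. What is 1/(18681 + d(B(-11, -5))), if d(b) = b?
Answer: 1/18731 ≈ 5.3387e-5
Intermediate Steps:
B(J, a) = a + J*a
1/(18681 + d(B(-11, -5))) = 1/(18681 - 5*(1 - 11)) = 1/(18681 - 5*(-10)) = 1/(18681 + 50) = 1/18731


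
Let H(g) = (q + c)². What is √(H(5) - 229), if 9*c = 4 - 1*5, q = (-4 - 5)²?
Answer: √511435/9 ≈ 79.461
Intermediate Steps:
q = 81 (q = (-9)² = 81)
c = -⅑ (c = (4 - 1*5)/9 = (4 - 5)/9 = (⅑)*(-1) = -⅑ ≈ -0.11111)
H(g) = 529984/81 (H(g) = (81 - ⅑)² = (728/9)² = 529984/81)
√(H(5) - 229) = √(529984/81 - 229) = √(511435/81) = √511435/9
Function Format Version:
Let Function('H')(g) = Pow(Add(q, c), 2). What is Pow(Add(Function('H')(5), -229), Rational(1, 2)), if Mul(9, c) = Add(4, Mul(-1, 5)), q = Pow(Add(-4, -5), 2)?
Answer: Mul(Rational(1, 9), Pow(511435, Rational(1, 2))) ≈ 79.461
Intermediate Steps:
q = 81 (q = Pow(-9, 2) = 81)
c = Rational(-1, 9) (c = Mul(Rational(1, 9), Add(4, Mul(-1, 5))) = Mul(Rational(1, 9), Add(4, -5)) = Mul(Rational(1, 9), -1) = Rational(-1, 9) ≈ -0.11111)
Function('H')(g) = Rational(529984, 81) (Function('H')(g) = Pow(Add(81, Rational(-1, 9)), 2) = Pow(Rational(728, 9), 2) = Rational(529984, 81))
Pow(Add(Function('H')(5), -229), Rational(1, 2)) = Pow(Add(Rational(529984, 81), -229), Rational(1, 2)) = Pow(Rational(511435, 81), Rational(1, 2)) = Mul(Rational(1, 9), Pow(511435, Rational(1, 2)))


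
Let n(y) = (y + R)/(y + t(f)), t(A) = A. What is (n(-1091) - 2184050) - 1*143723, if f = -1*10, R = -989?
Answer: -2562875993/1101 ≈ -2.3278e+6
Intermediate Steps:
f = -10
n(y) = (-989 + y)/(-10 + y) (n(y) = (y - 989)/(y - 10) = (-989 + y)/(-10 + y))
(n(-1091) - 2184050) - 1*143723 = ((-989 - 1091)/(-10 - 1091) - 2184050) - 1*143723 = (-2080/(-1101) - 2184050) - 143723 = (-1/1101*(-2080) - 2184050) - 143723 = (2080/1101 - 2184050) - 143723 = -2404636970/1101 - 143723 = -2562875993/1101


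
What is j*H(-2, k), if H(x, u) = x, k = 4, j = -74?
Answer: 148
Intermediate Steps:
j*H(-2, k) = -74*(-2) = 148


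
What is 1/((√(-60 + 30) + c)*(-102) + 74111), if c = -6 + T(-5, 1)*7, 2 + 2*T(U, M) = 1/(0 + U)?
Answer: 943855/71272882382 + 1275*I*√30/71272882382 ≈ 1.3243e-5 + 9.7982e-8*I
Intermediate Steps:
T(U, M) = -1 + 1/(2*U) (T(U, M) = -1 + 1/(2*(0 + U)) = -1 + 1/(2*U))
c = -137/10 (c = -6 + ((½ - 1*(-5))/(-5))*7 = -6 - (½ + 5)/5*7 = -6 - ⅕*11/2*7 = -6 - 11/10*7 = -6 - 77/10 = -137/10 ≈ -13.700)
1/((√(-60 + 30) + c)*(-102) + 74111) = 1/((√(-60 + 30) - 137/10)*(-102) + 74111) = 1/((√(-30) - 137/10)*(-102) + 74111) = 1/((I*√30 - 137/10)*(-102) + 74111) = 1/((-137/10 + I*√30)*(-102) + 74111) = 1/((6987/5 - 102*I*√30) + 74111) = 1/(377542/5 - 102*I*√30)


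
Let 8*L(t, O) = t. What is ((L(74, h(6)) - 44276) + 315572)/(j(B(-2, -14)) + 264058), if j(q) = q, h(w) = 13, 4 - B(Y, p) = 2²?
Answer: 1085221/1056232 ≈ 1.0274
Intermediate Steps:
B(Y, p) = 0 (B(Y, p) = 4 - 1*2² = 4 - 1*4 = 4 - 4 = 0)
L(t, O) = t/8
((L(74, h(6)) - 44276) + 315572)/(j(B(-2, -14)) + 264058) = (((⅛)*74 - 44276) + 315572)/(0 + 264058) = ((37/4 - 44276) + 315572)/264058 = (-177067/4 + 315572)*(1/264058) = (1085221/4)*(1/264058) = 1085221/1056232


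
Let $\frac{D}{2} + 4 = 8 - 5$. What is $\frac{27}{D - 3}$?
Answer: $- \frac{27}{5} \approx -5.4$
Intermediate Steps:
$D = -2$ ($D = -8 + 2 \left(8 - 5\right) = -8 + 2 \cdot 3 = -8 + 6 = -2$)
$\frac{27}{D - 3} = \frac{27}{-2 - 3} = \frac{27}{-5} = 27 \left(- \frac{1}{5}\right) = - \frac{27}{5}$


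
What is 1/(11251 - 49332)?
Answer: -1/38081 ≈ -2.6260e-5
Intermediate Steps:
1/(11251 - 49332) = 1/(-38081) = -1/38081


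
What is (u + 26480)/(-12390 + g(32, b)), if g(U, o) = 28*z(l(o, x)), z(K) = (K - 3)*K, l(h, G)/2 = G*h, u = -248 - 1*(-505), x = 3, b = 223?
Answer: 26737/50002050 ≈ 0.00053472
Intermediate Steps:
u = 257 (u = -248 + 505 = 257)
l(h, G) = 2*G*h (l(h, G) = 2*(G*h) = 2*G*h)
z(K) = K*(-3 + K) (z(K) = (-3 + K)*K = K*(-3 + K))
g(U, o) = 168*o*(-3 + 6*o) (g(U, o) = 28*((2*3*o)*(-3 + 2*3*o)) = 28*((6*o)*(-3 + 6*o)) = 28*(6*o*(-3 + 6*o)) = 168*o*(-3 + 6*o))
(u + 26480)/(-12390 + g(32, b)) = (257 + 26480)/(-12390 + 504*223*(-1 + 2*223)) = 26737/(-12390 + 504*223*(-1 + 446)) = 26737/(-12390 + 504*223*445) = 26737/(-12390 + 50014440) = 26737/50002050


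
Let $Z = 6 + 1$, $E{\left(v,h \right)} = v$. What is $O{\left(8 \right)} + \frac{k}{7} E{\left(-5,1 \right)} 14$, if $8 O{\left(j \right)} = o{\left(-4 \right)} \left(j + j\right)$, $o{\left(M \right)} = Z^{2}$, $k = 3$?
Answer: $68$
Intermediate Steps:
$Z = 7$
$o{\left(M \right)} = 49$ ($o{\left(M \right)} = 7^{2} = 49$)
$O{\left(j \right)} = \frac{49 j}{4}$ ($O{\left(j \right)} = \frac{49 \left(j + j\right)}{8} = \frac{49 \cdot 2 j}{8} = \frac{98 j}{8} = \frac{49 j}{4}$)
$O{\left(8 \right)} + \frac{k}{7} E{\left(-5,1 \right)} 14 = \frac{49}{4} \cdot 8 + \frac{3}{7} \left(-5\right) 14 = 98 + 3 \cdot \frac{1}{7} \left(-5\right) 14 = 98 + \frac{3}{7} \left(-5\right) 14 = 98 - 30 = 68$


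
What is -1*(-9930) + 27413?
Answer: 37343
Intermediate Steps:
-1*(-9930) + 27413 = 9930 + 27413 = 37343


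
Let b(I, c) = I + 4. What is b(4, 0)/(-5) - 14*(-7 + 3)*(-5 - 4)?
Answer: -2528/5 ≈ -505.60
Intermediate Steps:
b(I, c) = 4 + I
b(4, 0)/(-5) - 14*(-7 + 3)*(-5 - 4) = (4 + 4)/(-5) - 14*(-7 + 3)*(-5 - 4) = 8*(-⅕) - (-56)*(-9) = -8/5 - 14*36 = -8/5 - 504 = -2528/5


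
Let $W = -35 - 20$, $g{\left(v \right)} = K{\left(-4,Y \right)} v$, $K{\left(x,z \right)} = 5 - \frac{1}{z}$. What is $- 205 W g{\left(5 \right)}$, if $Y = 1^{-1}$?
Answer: $225500$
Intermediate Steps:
$Y = 1$
$g{\left(v \right)} = 4 v$ ($g{\left(v \right)} = \left(5 - 1^{-1}\right) v = \left(5 - 1\right) v = 4 v$)
$W = -55$
$- 205 W g{\left(5 \right)} = \left(-205\right) \left(-55\right) 4 \cdot 5 = 11275 \cdot 20 = 225500$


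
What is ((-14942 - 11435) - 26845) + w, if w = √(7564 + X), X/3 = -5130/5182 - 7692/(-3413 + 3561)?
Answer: -53222 + 13*√402701412742/95867 ≈ -53136.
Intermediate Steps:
X = -15232194/95867 (X = 3*(-5130/5182 - 7692/(-3413 + 3561)) = 3*(-5130*1/5182 - 7692/148) = 3*(-2565/2591 - 7692*1/148) = 3*(-2565/2591 - 1923/37) = 3*(-5077398/95867) = -15232194/95867 ≈ -158.89)
w = 13*√402701412742/95867 (w = √(7564 - 15232194/95867) = √(709905794/95867) = 13*√402701412742/95867 ≈ 86.053)
((-14942 - 11435) - 26845) + w = ((-14942 - 11435) - 26845) + 13*√402701412742/95867 = (-26377 - 26845) + 13*√402701412742/95867 = -53222 + 13*√402701412742/95867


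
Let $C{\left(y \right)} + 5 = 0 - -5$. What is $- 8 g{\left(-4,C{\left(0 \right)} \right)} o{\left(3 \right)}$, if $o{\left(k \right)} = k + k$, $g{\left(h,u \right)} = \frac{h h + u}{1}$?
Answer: $-768$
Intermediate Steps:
$C{\left(y \right)} = 0$ ($C{\left(y \right)} = -5 + \left(0 - -5\right) = -5 + \left(0 + 5\right) = -5 + 5 = 0$)
$g{\left(h,u \right)} = u + h^{2}$ ($g{\left(h,u \right)} = \left(h^{2} + u\right) 1 = \left(u + h^{2}\right) 1 = u + h^{2}$)
$o{\left(k \right)} = 2 k$
$- 8 g{\left(-4,C{\left(0 \right)} \right)} o{\left(3 \right)} = - 8 \left(0 + \left(-4\right)^{2}\right) 2 \cdot 3 = - 8 \left(0 + 16\right) 6 = \left(-8\right) 16 \cdot 6 = \left(-128\right) 6 = -768$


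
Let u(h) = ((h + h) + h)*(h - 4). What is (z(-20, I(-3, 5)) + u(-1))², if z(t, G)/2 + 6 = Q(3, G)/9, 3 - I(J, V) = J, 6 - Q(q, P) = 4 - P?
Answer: 1849/81 ≈ 22.827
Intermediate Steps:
Q(q, P) = 2 + P (Q(q, P) = 6 - (4 - P) = 6 + (-4 + P) = 2 + P)
I(J, V) = 3 - J
z(t, G) = -104/9 + 2*G/9 (z(t, G) = -12 + 2*((2 + G)/9) = -12 + 2*((2 + G)*(⅑)) = -12 + 2*(2/9 + G/9) = -12 + (4/9 + 2*G/9) = -104/9 + 2*G/9)
u(h) = 3*h*(-4 + h) (u(h) = (2*h + h)*(-4 + h) = (3*h)*(-4 + h) = 3*h*(-4 + h))
(z(-20, I(-3, 5)) + u(-1))² = ((-104/9 + 2*(3 - 1*(-3))/9) + 3*(-1)*(-4 - 1))² = ((-104/9 + 2*(3 + 3)/9) + 3*(-1)*(-5))² = ((-104/9 + (2/9)*6) + 15)² = ((-104/9 + 4/3) + 15)² = (-92/9 + 15)² = (43/9)² = 1849/81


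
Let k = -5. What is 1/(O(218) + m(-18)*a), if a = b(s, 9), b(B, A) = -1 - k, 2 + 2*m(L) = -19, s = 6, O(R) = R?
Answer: 1/176 ≈ 0.0056818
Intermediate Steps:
m(L) = -21/2 (m(L) = -1 + (½)*(-19) = -1 - 19/2 = -21/2)
b(B, A) = 4 (b(B, A) = -1 - 1*(-5) = -1 + 5 = 4)
a = 4
1/(O(218) + m(-18)*a) = 1/(218 - 21/2*4) = 1/(218 - 42) = 1/176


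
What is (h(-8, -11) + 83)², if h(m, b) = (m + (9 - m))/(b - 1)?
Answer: 108241/16 ≈ 6765.1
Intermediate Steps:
h(m, b) = 9/(-1 + b)
(h(-8, -11) + 83)² = (9/(-1 - 11) + 83)² = (9/(-12) + 83)² = (9*(-1/12) + 83)² = (-¾ + 83)² = (329/4)² = 108241/16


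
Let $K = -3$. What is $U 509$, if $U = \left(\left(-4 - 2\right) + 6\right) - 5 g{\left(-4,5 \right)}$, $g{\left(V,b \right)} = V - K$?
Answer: $2545$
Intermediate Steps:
$g{\left(V,b \right)} = 3 + V$ ($g{\left(V,b \right)} = V - -3 = V + 3 = 3 + V$)
$U = 5$ ($U = \left(\left(-4 - 2\right) + 6\right) - 5 \left(3 - 4\right) = \left(-6 + 6\right) - -5 = 0 + 5 = 5$)
$U 509 = 5 \cdot 509 = 2545$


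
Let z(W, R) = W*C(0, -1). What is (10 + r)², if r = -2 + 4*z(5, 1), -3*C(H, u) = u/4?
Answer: 841/9 ≈ 93.444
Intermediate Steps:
C(H, u) = -u/12 (C(H, u) = -u/(3*4) = -u/12)
z(W, R) = W/12 (z(W, R) = W*(-1/12*(-1)) = W*(1/12) = W/12)
r = -⅓ (r = -2 + 4*((1/12)*5) = -2 + 4*(5/12) = -2 + 5/3 = -⅓ ≈ -0.33333)
(10 + r)² = (10 - ⅓)² = (29/3)² = 841/9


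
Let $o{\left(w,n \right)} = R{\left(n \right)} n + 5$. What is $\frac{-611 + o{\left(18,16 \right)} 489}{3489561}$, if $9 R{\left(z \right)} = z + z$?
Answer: $\frac{88958}{10468683} \approx 0.0084975$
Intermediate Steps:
$R{\left(z \right)} = \frac{2 z}{9}$ ($R{\left(z \right)} = \frac{z + z}{9} = \frac{2 z}{9}$)
$o{\left(w,n \right)} = 5 + \frac{2 n^{2}}{9}$ ($o{\left(w,n \right)} = \frac{2 n}{9} n + 5 = \frac{2 n^{2}}{9} + 5 = 5 + \frac{2 n^{2}}{9}$)
$\frac{-611 + o{\left(18,16 \right)} 489}{3489561} = \frac{-611 + \left(5 + \frac{2 \cdot 16^{2}}{9}\right) 489}{3489561} = \left(-611 + \left(5 + \frac{2}{9} \cdot 256\right) 489\right) \frac{1}{3489561} = \left(-611 + \left(5 + \frac{512}{9}\right) 489\right) \frac{1}{3489561} = \left(-611 + \frac{557}{9} \cdot 489\right) \frac{1}{3489561} = \left(-611 + \frac{90791}{3}\right) \frac{1}{3489561} = \frac{88958}{3} \cdot \frac{1}{3489561} = \frac{88958}{10468683}$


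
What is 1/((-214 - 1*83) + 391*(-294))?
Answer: -1/115251 ≈ -8.6767e-6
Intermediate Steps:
1/((-214 - 1*83) + 391*(-294)) = 1/((-214 - 83) - 114954) = 1/(-297 - 114954) = 1/(-115251) = -1/115251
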